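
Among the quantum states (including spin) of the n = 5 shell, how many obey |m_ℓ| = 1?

16

Go through ℓ = 0, …, 4 (the values permitted for n = 5).
Orbitals with |m_ℓ| = 1, by ℓ: ℓ=1 → 2; ℓ=2 → 2; ℓ=3 → 2; ℓ=4 → 2.
Orbitals: 2 + 2 + 2 + 2 = 8. Each orbital carries two spin states, so 8 × 2 = 16 states.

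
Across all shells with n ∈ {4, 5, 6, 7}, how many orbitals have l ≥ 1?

Count contributing orbitals for each principal shell:
n=4 → 15; n=5 → 24; n=6 → 35; n=7 → 48.
Total orbitals: 15 + 24 + 35 + 48 = 122.

122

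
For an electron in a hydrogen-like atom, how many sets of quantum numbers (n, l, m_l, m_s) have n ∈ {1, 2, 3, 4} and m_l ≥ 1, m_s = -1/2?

Work shell by shell — for each n, count the (l, m_l) pairs that satisfy m_l ≥ 1:
n=2 → 1; n=3 → 3; n=4 → 6.
Orbitals: 1 + 3 + 6 = 10. With m_s fixed to -1/2 there is one state per orbital, so 10 states.

10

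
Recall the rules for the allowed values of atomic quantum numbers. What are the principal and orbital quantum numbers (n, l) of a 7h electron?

The leading integer gives n = 7; the letter 'h' means l = 5.

n = 7, l = 5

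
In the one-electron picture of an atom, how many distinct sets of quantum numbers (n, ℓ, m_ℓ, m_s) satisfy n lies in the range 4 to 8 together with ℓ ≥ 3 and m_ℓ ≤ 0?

160

For each n in the range, tally the orbitals obeying ℓ ≥ 3 and m_ℓ ≤ 0:
n=4 → 4; n=5 → 9; n=6 → 15; n=7 → 22; n=8 → 30.
Orbitals: 4 + 9 + 15 + 22 + 30 = 80. Including both spin states (m_s = ±1/2) gives 2 × 80 = 160 states.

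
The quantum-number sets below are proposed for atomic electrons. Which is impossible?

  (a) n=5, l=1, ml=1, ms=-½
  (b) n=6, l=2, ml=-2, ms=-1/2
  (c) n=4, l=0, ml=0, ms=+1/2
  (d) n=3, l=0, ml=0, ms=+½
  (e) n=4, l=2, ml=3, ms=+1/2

(e)

(e) has |ml| = 3 > l = 2, violating −l ≤ ml ≤ l.
The remaining sets (a), (b), (c), (d) satisfy all four rules.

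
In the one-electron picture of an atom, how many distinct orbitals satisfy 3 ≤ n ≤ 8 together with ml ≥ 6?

For each n in the range, tally the orbitals obeying ml ≥ 6:
n=7 → 1; n=8 → 3.
Total orbitals: 1 + 3 = 4.

4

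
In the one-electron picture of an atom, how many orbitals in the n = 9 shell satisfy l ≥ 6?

With n = 9 the allowed l are 0, 1, …, 8.
Contributions: l=6 → 13; l=7 → 15; l=8 → 17.
Total orbitals: 13 + 15 + 17 = 45.

45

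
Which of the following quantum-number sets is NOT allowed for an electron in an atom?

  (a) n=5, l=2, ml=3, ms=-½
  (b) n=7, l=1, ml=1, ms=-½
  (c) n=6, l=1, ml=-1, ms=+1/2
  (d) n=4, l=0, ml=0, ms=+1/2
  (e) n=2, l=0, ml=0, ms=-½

(a)

(a) has |ml| = 3 > l = 2, violating −l ≤ ml ≤ l.
The remaining sets (b), (c), (d), (e) satisfy all four rules.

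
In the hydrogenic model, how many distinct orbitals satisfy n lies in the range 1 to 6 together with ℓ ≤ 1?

Go shell by shell, enumerating (ℓ, m_ℓ) with ℓ ≤ 1:
n=1 → 1; n=2 → 4; n=3 → 4; n=4 → 4; n=5 → 4; n=6 → 4.
Total orbitals: 1 + 4 + 4 + 4 + 4 + 4 = 21.

21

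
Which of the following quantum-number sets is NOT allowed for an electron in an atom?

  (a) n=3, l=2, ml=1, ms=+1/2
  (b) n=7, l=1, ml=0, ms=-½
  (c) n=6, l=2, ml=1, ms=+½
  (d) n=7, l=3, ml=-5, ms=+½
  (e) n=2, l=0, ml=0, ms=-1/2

(d)

(d) has |ml| = 5 > l = 3, violating −l ≤ ml ≤ l.
The remaining sets (a), (b), (c), (e) satisfy all four rules.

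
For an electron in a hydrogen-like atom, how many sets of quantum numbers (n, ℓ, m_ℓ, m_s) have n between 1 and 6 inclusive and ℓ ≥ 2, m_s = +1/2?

70

Go shell by shell, enumerating (ℓ, m_ℓ) with ℓ ≥ 2:
n=3 → 5; n=4 → 12; n=5 → 21; n=6 → 32.
Orbitals: 5 + 12 + 21 + 32 = 70. With m_s fixed to +1/2 there is one state per orbital, so 70 states.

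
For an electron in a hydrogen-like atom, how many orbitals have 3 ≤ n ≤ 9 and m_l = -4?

Go shell by shell, enumerating (l, m_l) with m_l = -4:
n=5 → 1; n=6 → 2; n=7 → 3; n=8 → 4; n=9 → 5.
Total orbitals: 1 + 2 + 3 + 4 + 5 = 15.

15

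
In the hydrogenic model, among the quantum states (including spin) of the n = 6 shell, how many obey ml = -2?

8

Go through l = 0, …, 5 (the values permitted for n = 6).
Per l-value: l=2 → 1; l=3 → 1; l=4 → 1; l=5 → 1.
Orbitals: 1 + 1 + 1 + 1 = 4. Each orbital carries two spin states, so 4 × 2 = 8 states.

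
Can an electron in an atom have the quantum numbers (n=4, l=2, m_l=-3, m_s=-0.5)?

The magnetic quantum number must satisfy −l ≤ m_l ≤ l. With l = 2, m_l can only be -2, -1, 0, 1, 2, so m_l = -3 is forbidden.

Invalid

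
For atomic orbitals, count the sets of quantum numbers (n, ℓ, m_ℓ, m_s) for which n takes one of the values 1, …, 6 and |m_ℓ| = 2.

40

Treat each shell separately and count matching orbitals:
n=3 → 2; n=4 → 4; n=5 → 6; n=6 → 8.
Orbitals: 2 + 4 + 6 + 8 = 20. Including both spin states (m_s = ±1/2) gives 2 × 20 = 40 states.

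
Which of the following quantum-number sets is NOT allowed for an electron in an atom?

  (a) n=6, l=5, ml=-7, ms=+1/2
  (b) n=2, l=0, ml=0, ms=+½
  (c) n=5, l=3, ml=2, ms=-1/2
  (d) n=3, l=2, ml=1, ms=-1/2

(a) has |ml| = 7 > l = 5, violating −l ≤ ml ≤ l.
The remaining sets (b), (c), (d) satisfy all four rules.

(a)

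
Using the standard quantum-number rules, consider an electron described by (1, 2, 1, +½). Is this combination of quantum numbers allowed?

Invalid

The orbital quantum number must satisfy 0 ≤ l ≤ n−1. With n = 1 the allowed l values are 0, so l = 2 is out of range.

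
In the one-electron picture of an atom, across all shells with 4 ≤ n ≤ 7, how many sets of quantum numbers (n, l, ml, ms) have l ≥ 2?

For each n in the range, tally the orbitals obeying l ≥ 2:
n=4 → 12; n=5 → 21; n=6 → 32; n=7 → 45.
Orbitals: 12 + 21 + 32 + 45 = 110. Including both spin states (ms = ±1/2) gives 2 × 110 = 220 states.

220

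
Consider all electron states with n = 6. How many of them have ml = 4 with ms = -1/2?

2

The (l, ml) pairs meeting ml = 4 give: l=4 → 1; l=5 → 1.
Orbitals: 1 + 1 = 2. With ms fixed to a single value there is one state per orbital, giving 2 states.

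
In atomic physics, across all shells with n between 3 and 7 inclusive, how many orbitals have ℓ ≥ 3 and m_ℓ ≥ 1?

40

Go shell by shell, enumerating (ℓ, m_ℓ) with ℓ ≥ 3 and m_ℓ ≥ 1:
n=4 → 3; n=5 → 7; n=6 → 12; n=7 → 18.
Total orbitals: 3 + 7 + 12 + 18 = 40.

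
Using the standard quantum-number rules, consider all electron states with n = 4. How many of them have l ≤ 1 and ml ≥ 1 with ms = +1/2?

Go through l = 0, …, 3 (the values permitted for n = 4).
Contributions: l=1 → 1.
Orbitals: 1. With ms fixed to a single value there is one state per orbital, giving 1 state.

1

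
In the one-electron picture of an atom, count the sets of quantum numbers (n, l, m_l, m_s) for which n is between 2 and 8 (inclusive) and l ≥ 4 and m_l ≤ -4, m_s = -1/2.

20

Count contributing orbitals for each principal shell:
n=5 → 1; n=6 → 3; n=7 → 6; n=8 → 10.
Orbitals: 1 + 3 + 6 + 10 = 20. With m_s fixed to -1/2 there is one state per orbital, so 20 states.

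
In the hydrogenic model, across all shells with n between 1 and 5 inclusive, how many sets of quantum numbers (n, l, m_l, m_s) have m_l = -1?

20

Go shell by shell, enumerating (l, m_l) with m_l = -1:
n=2 → 1; n=3 → 2; n=4 → 3; n=5 → 4.
Orbitals: 1 + 2 + 3 + 4 = 10. Including both spin states (m_s = ±1/2) gives 2 × 10 = 20 states.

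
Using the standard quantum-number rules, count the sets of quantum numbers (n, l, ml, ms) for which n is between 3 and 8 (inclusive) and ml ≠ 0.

Treat each shell separately and count matching orbitals:
n=3 → 6; n=4 → 12; n=5 → 20; n=6 → 30; n=7 → 42; n=8 → 56.
Orbitals: 6 + 12 + 20 + 30 + 42 + 56 = 166. Including both spin states (ms = ±1/2) gives 2 × 166 = 332 states.

332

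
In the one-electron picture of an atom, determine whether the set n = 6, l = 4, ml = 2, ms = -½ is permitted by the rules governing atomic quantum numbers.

n = 6 is a positive integer. l = 4 satisfies 0 ≤ l ≤ n−1 = 5. ml = 2 lies in the range −l … +l (here −4 … 4). ms = -1/2 is one of ±1/2.
All four constraints are satisfied.

Allowed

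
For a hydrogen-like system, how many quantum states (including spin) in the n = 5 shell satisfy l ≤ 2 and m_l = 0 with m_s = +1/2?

With n = 5 the allowed l are 0, 1, …, 4.
Orbitals with l ≤ 2 and m_l = 0, by l: l=0 → 1; l=1 → 1; l=2 → 1.
Orbitals: 1 + 1 + 1 = 3. With m_s fixed to a single value there is one state per orbital, giving 3 states.

3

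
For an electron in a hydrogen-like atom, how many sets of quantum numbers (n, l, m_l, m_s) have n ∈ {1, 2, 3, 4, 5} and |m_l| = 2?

Count contributing orbitals for each principal shell:
n=3 → 2; n=4 → 4; n=5 → 6.
Orbitals: 2 + 4 + 6 = 12. Including both spin states (m_s = ±1/2) gives 2 × 12 = 24 states.

24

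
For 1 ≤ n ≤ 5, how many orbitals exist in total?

Total orbitals = 1² + 2² + 3² + 4² + 5² = 55.

55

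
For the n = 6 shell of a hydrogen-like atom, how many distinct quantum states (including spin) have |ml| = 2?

The n = 6 shell has l = 0 through 5; check each.
Orbitals with |ml| = 2, by l: l=2 → 2; l=3 → 2; l=4 → 2; l=5 → 2.
Orbitals: 2 + 2 + 2 + 2 = 8. Each orbital carries two spin states, so 8 × 2 = 16 states.

16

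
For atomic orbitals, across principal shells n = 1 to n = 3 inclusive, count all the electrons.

28

Shell n has n² orbitals: 1²=1 + 2²=4 + 3²=9 = 14 orbitals.
Two spin states per orbital: 2 × 14 = 28 electrons.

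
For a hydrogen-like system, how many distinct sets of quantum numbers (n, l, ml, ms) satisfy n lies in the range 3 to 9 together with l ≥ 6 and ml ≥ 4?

Go shell by shell, enumerating (l, ml) with l ≥ 6 and ml ≥ 4:
n=7 → 3; n=8 → 7; n=9 → 12.
Orbitals: 3 + 7 + 12 = 22. Including both spin states (ms = ±1/2) gives 2 × 22 = 44 states.

44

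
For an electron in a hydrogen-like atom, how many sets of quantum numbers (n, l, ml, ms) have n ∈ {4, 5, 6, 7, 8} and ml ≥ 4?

For each n in the range, tally the orbitals obeying ml ≥ 4:
n=5 → 1; n=6 → 3; n=7 → 6; n=8 → 10.
Orbitals: 1 + 3 + 6 + 10 = 20. Including both spin states (ms = ±1/2) gives 2 × 20 = 40 states.

40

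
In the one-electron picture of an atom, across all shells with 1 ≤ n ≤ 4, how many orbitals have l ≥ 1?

For each n in the range, tally the orbitals obeying l ≥ 1:
n=2 → 3; n=3 → 8; n=4 → 15.
Total orbitals: 3 + 8 + 15 = 26.

26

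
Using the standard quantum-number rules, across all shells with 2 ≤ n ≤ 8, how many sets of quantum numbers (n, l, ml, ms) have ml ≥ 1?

168

For each n in the range, tally the orbitals obeying ml ≥ 1:
n=2 → 1; n=3 → 3; n=4 → 6; n=5 → 10; n=6 → 15; n=7 → 21; n=8 → 28.
Orbitals: 1 + 3 + 6 + 10 + 15 + 21 + 28 = 84. Including both spin states (ms = ±1/2) gives 2 × 84 = 168 states.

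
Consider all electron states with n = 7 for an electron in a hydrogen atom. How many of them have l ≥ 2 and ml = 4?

6

The (l, ml) pairs meeting l ≥ 2 and ml = 4 give: l=4 → 1; l=5 → 1; l=6 → 1.
Orbitals: 1 + 1 + 1 = 3. Each orbital carries two spin states, so 3 × 2 = 6 states.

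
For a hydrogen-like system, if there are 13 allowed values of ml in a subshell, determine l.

l = 6 (i)

ml ranges over 2l+1 integers, so 2l+1 = 13 ⇒ l = 6.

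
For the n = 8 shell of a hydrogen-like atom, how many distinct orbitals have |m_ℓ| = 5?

6

With n = 8 the allowed ℓ are 0, 1, …, 7.
The (ℓ, m_ℓ) pairs meeting |m_ℓ| = 5 give: ℓ=5 → 2; ℓ=6 → 2; ℓ=7 → 2.
Total orbitals: 2 + 2 + 2 = 6.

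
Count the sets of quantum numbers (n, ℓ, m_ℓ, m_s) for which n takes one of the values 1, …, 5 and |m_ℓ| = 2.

24

Treat each shell separately and count matching orbitals:
n=3 → 2; n=4 → 4; n=5 → 6.
Orbitals: 2 + 4 + 6 = 12. Including both spin states (m_s = ±1/2) gives 2 × 12 = 24 states.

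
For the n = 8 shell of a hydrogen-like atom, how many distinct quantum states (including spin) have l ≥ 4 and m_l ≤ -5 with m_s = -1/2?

6

Per l-value: l=5 → 1; l=6 → 2; l=7 → 3.
Orbitals: 1 + 2 + 3 = 6. With m_s fixed to a single value there is one state per orbital, giving 6 states.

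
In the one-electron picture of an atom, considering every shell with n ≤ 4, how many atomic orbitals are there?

30

Total orbitals = 1² + 2² + 3² + 4² = 30.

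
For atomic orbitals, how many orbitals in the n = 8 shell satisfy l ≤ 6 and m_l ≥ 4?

For n = 8, l ranges over 0 … 7.
Contributions: l=4 → 1; l=5 → 2; l=6 → 3.
Total orbitals: 1 + 2 + 3 = 6.

6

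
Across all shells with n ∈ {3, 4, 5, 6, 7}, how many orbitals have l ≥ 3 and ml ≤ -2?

Per-shell orbital counts meeting the constraint:
n=4 → 2; n=5 → 5; n=6 → 9; n=7 → 14.
Total orbitals: 2 + 5 + 9 + 14 = 30.

30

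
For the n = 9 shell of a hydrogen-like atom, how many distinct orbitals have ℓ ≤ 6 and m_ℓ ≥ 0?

Go through ℓ = 0, …, 8 (the values permitted for n = 9).
Per ℓ-value: ℓ=0 → 1; ℓ=1 → 2; ℓ=2 → 3; ℓ=3 → 4; ℓ=4 → 5; ℓ=5 → 6; ℓ=6 → 7.
Total orbitals: 1 + 2 + 3 + 4 + 5 + 6 + 7 = 28.

28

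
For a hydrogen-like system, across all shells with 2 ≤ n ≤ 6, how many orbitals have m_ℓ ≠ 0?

70

Work shell by shell — for each n, count the (ℓ, m_ℓ) pairs that satisfy m_ℓ ≠ 0:
n=2 → 2; n=3 → 6; n=4 → 12; n=5 → 20; n=6 → 30.
Total orbitals: 2 + 6 + 12 + 20 + 30 = 70.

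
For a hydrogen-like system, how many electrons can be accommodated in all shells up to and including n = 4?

60

Total orbitals = 1² + 2² + 3² + 4² = 30. Doubling for spin gives 60 electrons.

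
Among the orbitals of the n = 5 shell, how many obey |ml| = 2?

Per l-value: l=2 → 2; l=3 → 2; l=4 → 2.
Total orbitals: 2 + 2 + 2 = 6.

6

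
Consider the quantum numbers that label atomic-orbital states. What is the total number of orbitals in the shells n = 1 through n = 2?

Shell n has n² orbitals: 1²=1 + 2²=4 = 5 orbitals.

5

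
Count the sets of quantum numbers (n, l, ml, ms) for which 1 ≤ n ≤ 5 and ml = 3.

6

For each n in the range, tally the orbitals obeying ml = 3:
n=4 → 1; n=5 → 2.
Orbitals: 1 + 2 = 3. Including both spin states (ms = ±1/2) gives 2 × 3 = 6 states.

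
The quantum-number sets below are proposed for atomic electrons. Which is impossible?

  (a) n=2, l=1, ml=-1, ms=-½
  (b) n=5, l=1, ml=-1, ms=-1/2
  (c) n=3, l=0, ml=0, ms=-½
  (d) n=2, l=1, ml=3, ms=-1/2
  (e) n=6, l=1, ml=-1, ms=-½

(d) has |ml| = 3 > l = 1, violating −l ≤ ml ≤ l.
The remaining sets (a), (b), (c), (e) satisfy all four rules.

(d)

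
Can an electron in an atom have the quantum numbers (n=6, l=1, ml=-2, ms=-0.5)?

No

The magnetic quantum number must satisfy −l ≤ ml ≤ l. With l = 1, ml can only be -1, 0, 1, so ml = -2 is forbidden.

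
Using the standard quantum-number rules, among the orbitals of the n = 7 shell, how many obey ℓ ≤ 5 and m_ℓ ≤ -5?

1

Go through ℓ = 0, …, 6 (the values permitted for n = 7).
The (ℓ, m_ℓ) pairs meeting ℓ ≤ 5 and m_ℓ ≤ -5 give: ℓ=5 → 1.
Total orbitals: 1.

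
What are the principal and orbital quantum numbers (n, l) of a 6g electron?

n = 6, l = 4

The leading integer gives n = 6; the letter 'g' means l = 4.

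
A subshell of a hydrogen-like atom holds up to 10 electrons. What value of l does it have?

2(2l+1) = 10 ⇒ 2l+1 = 5 ⇒ l = 2.

l = 2 (d)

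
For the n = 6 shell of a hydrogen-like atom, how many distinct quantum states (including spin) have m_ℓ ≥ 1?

For n = 6, ℓ ranges over 0 … 5.
Orbitals with m_ℓ ≥ 1, by ℓ: ℓ=1 → 1; ℓ=2 → 2; ℓ=3 → 3; ℓ=4 → 4; ℓ=5 → 5.
Orbitals: 1 + 2 + 3 + 4 + 5 = 15. Each orbital carries two spin states, so 15 × 2 = 30 states.

30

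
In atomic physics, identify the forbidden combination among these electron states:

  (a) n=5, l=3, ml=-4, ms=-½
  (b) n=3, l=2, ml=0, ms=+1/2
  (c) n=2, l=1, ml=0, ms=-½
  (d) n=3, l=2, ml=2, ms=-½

(a) has |ml| = 4 > l = 3, violating −l ≤ ml ≤ l.
The remaining sets (b), (c), (d) satisfy all four rules.

(a)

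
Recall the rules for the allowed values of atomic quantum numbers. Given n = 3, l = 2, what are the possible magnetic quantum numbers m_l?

-2, -1, 0, 1, 2

m_l takes every integer from −l to +l. With l = 2 that gives the 5 values -2, -1, 0, 1, 2.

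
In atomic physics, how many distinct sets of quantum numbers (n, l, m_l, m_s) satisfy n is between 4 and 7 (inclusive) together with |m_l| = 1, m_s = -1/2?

Treat each shell separately and count matching orbitals:
n=4 → 6; n=5 → 8; n=6 → 10; n=7 → 12.
Orbitals: 6 + 8 + 10 + 12 = 36. With m_s fixed to -1/2 there is one state per orbital, so 36 states.

36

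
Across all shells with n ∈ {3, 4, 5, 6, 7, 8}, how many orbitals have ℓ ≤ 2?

54

Count contributing orbitals for each principal shell:
n=3 → 9; n=4 → 9; n=5 → 9; n=6 → 9; n=7 → 9; n=8 → 9.
Total orbitals: 9 + 9 + 9 + 9 + 9 + 9 = 54.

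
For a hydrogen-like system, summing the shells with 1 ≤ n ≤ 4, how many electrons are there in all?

60

Shell n has n² orbitals: 1²=1 + 2²=4 + 3²=9 + 4²=16 = 30 orbitals.
Two spin states per orbital: 2 × 30 = 60 electrons.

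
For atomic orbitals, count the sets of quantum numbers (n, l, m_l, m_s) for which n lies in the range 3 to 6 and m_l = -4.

6

For each n in the range, tally the orbitals obeying m_l = -4:
n=5 → 1; n=6 → 2.
Orbitals: 1 + 2 = 3. Including both spin states (m_s = ±1/2) gives 2 × 3 = 6 states.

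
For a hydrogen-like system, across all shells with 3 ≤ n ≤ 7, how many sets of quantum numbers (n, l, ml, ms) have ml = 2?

30

Work shell by shell — for each n, count the (l, ml) pairs that satisfy ml = 2:
n=3 → 1; n=4 → 2; n=5 → 3; n=6 → 4; n=7 → 5.
Orbitals: 1 + 2 + 3 + 4 + 5 = 15. Including both spin states (ms = ±1/2) gives 2 × 15 = 30 states.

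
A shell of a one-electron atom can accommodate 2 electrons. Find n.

2n² = 2 ⇒ n² = 1 ⇒ n = 1.

n = 1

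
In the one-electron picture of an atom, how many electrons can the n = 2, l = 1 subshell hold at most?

6

A subshell with l = 1 has 2l+1 = 3 orbitals, each holding 2 electrons (spin ±1/2), so 3 × 2 = 6.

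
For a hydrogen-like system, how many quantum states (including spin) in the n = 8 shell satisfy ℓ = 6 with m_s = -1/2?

The n = 8 shell has ℓ = 0 through 7; check each.
Per ℓ-value: ℓ=6 → 13.
Orbitals: 13. With m_s fixed to a single value there is one state per orbital, giving 13 states.

13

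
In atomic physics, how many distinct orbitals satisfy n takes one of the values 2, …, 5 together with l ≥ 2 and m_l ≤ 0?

22

Work shell by shell — for each n, count the (l, m_l) pairs that satisfy l ≥ 2 and m_l ≤ 0:
n=3 → 3; n=4 → 7; n=5 → 12.
Total orbitals: 3 + 7 + 12 = 22.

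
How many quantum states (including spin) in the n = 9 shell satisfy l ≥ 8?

With n = 9 the allowed l are 0, 1, …, 8.
The (l, ml) pairs meeting l ≥ 8 give: l=8 → 17.
Orbitals: 17. Each orbital carries two spin states, so 17 × 2 = 34 states.

34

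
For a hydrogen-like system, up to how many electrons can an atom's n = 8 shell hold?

A shell holds 2n² electrons: 2 × 8² = 2 × 64 = 128.

128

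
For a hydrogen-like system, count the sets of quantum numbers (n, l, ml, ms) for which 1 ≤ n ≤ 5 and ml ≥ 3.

Count contributing orbitals for each principal shell:
n=4 → 1; n=5 → 3.
Orbitals: 1 + 3 = 4. Including both spin states (ms = ±1/2) gives 2 × 4 = 8 states.

8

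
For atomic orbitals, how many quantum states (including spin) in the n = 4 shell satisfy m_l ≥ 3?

With n = 4 the allowed l are 0, 1, …, 3.
Contributions: l=3 → 1.
Orbitals: 1. Each orbital carries two spin states, so 1 × 2 = 2 states.

2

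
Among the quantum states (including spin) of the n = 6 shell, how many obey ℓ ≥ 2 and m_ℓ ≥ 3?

12

For n = 6, ℓ ranges over 0 … 5.
Per ℓ-value: ℓ=3 → 1; ℓ=4 → 2; ℓ=5 → 3.
Orbitals: 1 + 2 + 3 = 6. Each orbital carries two spin states, so 6 × 2 = 12 states.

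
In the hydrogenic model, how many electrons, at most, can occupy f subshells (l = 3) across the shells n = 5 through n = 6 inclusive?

28

An f subshell (l = 3) exists for every n ≥ 4, so shells n = 5, 6 each contribute one — 2 subshells.
Since each f subshell holds 2(2·3+1) = 14 electrons, the total is 2 × 14 = 28.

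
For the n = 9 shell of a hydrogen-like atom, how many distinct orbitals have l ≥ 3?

The n = 9 shell has l = 0 through 8; check each.
Per l-value: l=3 → 7; l=4 → 9; l=5 → 11; l=6 → 13; l=7 → 15; l=8 → 17.
Total orbitals: 7 + 9 + 11 + 13 + 15 + 17 = 72.

72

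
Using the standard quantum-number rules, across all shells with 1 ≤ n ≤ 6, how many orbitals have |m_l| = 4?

6

Count contributing orbitals for each principal shell:
n=5 → 2; n=6 → 4.
Total orbitals: 2 + 4 = 6.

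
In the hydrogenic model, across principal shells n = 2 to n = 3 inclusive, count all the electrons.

26

Shell n has n² orbitals: 2²=4 + 3²=9 = 13 orbitals.
Two spin states per orbital: 2 × 13 = 26 electrons.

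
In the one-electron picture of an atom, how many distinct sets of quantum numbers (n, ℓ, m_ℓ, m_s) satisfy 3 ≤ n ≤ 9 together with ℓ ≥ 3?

434

For each n in the range, tally the orbitals obeying ℓ ≥ 3:
n=4 → 7; n=5 → 16; n=6 → 27; n=7 → 40; n=8 → 55; n=9 → 72.
Orbitals: 7 + 16 + 27 + 40 + 55 + 72 = 217. Including both spin states (m_s = ±1/2) gives 2 × 217 = 434 states.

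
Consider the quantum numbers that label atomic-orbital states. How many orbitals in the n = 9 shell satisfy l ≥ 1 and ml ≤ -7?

3

Go through l = 0, …, 8 (the values permitted for n = 9).
Per l-value: l=7 → 1; l=8 → 2.
Total orbitals: 1 + 2 = 3.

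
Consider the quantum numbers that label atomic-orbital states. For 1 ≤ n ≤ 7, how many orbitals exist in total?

140

Total orbitals = 1² + 2² + 3² + 4² + 5² + 6² + 7² = 140.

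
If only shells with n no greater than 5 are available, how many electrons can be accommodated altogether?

110

Total orbitals = 1² + 2² + 3² + 4² + 5² = 55. Doubling for spin gives 110 electrons.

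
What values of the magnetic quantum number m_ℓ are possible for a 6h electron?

The 6h subshell has ℓ = 5, and m_ℓ takes every integer from −ℓ to +ℓ. With ℓ = 5 that gives the 11 values -5, -4, -3, -2, -1, 0, 1, 2, 3, 4, 5.

-5, -4, -3, -2, -1, 0, 1, 2, 3, 4, 5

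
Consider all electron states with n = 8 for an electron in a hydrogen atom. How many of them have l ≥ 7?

30

With n = 8 the allowed l are 0, 1, …, 7.
Per l-value: l=7 → 15.
Orbitals: 15. Each orbital carries two spin states, so 15 × 2 = 30 states.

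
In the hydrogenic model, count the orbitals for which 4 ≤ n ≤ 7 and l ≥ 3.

Work shell by shell — for each n, count the (l, ml) pairs that satisfy l ≥ 3:
n=4 → 7; n=5 → 16; n=6 → 27; n=7 → 40.
Total orbitals: 7 + 16 + 27 + 40 = 90.

90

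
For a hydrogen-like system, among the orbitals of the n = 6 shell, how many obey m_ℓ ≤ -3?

6

For n = 6, ℓ ranges over 0 … 5.
Contributions: ℓ=3 → 1; ℓ=4 → 2; ℓ=5 → 3.
Total orbitals: 1 + 2 + 3 = 6.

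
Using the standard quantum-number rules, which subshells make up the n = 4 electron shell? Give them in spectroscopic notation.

For n = 4, ℓ runs from 0 to 3. In spectroscopic notation ℓ = 0,1,2,… ↔ s,p,d,f,g,h,i, so the subshells are 4s, 4p, 4d, 4f.

4s, 4p, 4d, 4f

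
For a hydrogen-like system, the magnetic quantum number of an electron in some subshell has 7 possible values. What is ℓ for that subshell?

m_ℓ ranges over 2ℓ+1 integers, so 2ℓ+1 = 7 ⇒ ℓ = 3.

ℓ = 3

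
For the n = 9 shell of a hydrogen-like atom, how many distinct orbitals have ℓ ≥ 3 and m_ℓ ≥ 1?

33

With n = 9 the allowed ℓ are 0, 1, …, 8.
The (ℓ, m_ℓ) pairs meeting ℓ ≥ 3 and m_ℓ ≥ 1 give: ℓ=3 → 3; ℓ=4 → 4; ℓ=5 → 5; ℓ=6 → 6; ℓ=7 → 7; ℓ=8 → 8.
Total orbitals: 3 + 4 + 5 + 6 + 7 + 8 = 33.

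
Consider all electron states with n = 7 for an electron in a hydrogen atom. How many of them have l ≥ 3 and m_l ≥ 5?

6

For n = 7, l ranges over 0 … 6.
Contributions: l=5 → 1; l=6 → 2.
Orbitals: 1 + 2 = 3. Each orbital carries two spin states, so 3 × 2 = 6 states.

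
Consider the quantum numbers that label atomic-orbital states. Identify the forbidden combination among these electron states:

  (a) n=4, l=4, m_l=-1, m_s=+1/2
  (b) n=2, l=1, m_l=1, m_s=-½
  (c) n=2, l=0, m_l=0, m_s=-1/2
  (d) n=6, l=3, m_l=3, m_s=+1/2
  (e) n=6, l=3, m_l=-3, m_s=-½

(a) has l = 4 ≥ n = 4, violating 0 ≤ l ≤ n−1.
The remaining sets (b), (c), (d), (e) satisfy all four rules.

(a)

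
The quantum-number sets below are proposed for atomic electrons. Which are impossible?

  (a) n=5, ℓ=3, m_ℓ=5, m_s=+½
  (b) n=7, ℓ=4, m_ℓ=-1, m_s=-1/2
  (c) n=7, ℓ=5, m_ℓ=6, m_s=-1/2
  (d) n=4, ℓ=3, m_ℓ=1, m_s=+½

(a) and (c)

(a) has |m_ℓ| = 5 > ℓ = 3, violating −ℓ ≤ m_ℓ ≤ ℓ.
(c) has |m_ℓ| = 6 > ℓ = 5, violating −ℓ ≤ m_ℓ ≤ ℓ.
The remaining sets (b), (d) satisfy all four rules.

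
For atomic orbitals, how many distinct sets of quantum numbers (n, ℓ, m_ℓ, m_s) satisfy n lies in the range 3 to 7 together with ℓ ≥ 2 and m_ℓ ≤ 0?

Per-shell orbital counts meeting the constraint:
n=3 → 3; n=4 → 7; n=5 → 12; n=6 → 18; n=7 → 25.
Orbitals: 3 + 7 + 12 + 18 + 25 = 65. Including both spin states (m_s = ±1/2) gives 2 × 65 = 130 states.

130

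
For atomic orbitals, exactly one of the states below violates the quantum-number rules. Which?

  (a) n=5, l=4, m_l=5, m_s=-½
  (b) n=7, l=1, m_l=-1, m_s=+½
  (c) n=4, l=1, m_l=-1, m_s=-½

(a) has |m_l| = 5 > l = 4, violating −l ≤ m_l ≤ l.
The remaining sets (b), (c) satisfy all four rules.

(a)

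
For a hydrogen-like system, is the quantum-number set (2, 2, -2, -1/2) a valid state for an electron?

The orbital quantum number must satisfy 0 ≤ l ≤ n−1. With n = 2 the allowed l values are 0, 1, so l = 2 is out of range.

No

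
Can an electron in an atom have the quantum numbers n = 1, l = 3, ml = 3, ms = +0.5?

The orbital quantum number must satisfy 0 ≤ l ≤ n−1. With n = 1 the allowed l values are 0, so l = 3 is out of range.

No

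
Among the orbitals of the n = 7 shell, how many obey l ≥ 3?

Contributions: l=3 → 7; l=4 → 9; l=5 → 11; l=6 → 13.
Total orbitals: 7 + 9 + 11 + 13 = 40.

40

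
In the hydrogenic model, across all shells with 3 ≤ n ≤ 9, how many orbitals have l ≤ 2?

Per-shell orbital counts meeting the constraint:
n=3 → 9; n=4 → 9; n=5 → 9; n=6 → 9; n=7 → 9; n=8 → 9; n=9 → 9.
Total orbitals: 9 + 9 + 9 + 9 + 9 + 9 + 9 = 63.

63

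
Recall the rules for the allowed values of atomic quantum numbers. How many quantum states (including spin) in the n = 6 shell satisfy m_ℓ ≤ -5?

Contributions: ℓ=5 → 1.
Orbitals: 1. Each orbital carries two spin states, so 1 × 2 = 2 states.

2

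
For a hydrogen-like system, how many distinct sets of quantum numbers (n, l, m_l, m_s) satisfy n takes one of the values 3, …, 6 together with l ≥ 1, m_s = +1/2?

82

Work shell by shell — for each n, count the (l, m_l) pairs that satisfy l ≥ 1:
n=3 → 8; n=4 → 15; n=5 → 24; n=6 → 35.
Orbitals: 8 + 15 + 24 + 35 = 82. With m_s fixed to +1/2 there is one state per orbital, so 82 states.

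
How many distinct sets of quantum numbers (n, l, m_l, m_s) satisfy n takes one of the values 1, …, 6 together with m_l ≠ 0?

140

Go shell by shell, enumerating (l, m_l) with m_l ≠ 0:
n=2 → 2; n=3 → 6; n=4 → 12; n=5 → 20; n=6 → 30.
Orbitals: 2 + 6 + 12 + 20 + 30 = 70. Including both spin states (m_s = ±1/2) gives 2 × 70 = 140 states.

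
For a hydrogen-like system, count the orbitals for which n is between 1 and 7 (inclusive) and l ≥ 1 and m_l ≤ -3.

20

Count contributing orbitals for each principal shell:
n=4 → 1; n=5 → 3; n=6 → 6; n=7 → 10.
Total orbitals: 1 + 3 + 6 + 10 = 20.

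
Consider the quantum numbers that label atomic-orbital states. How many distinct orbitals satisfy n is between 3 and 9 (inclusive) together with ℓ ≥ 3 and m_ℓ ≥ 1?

98

Count contributing orbitals for each principal shell:
n=4 → 3; n=5 → 7; n=6 → 12; n=7 → 18; n=8 → 25; n=9 → 33.
Total orbitals: 3 + 7 + 12 + 18 + 25 + 33 = 98.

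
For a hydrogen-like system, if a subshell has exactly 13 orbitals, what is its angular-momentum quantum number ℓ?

ℓ = 6 (i)

2ℓ+1 = 13 gives ℓ = 6.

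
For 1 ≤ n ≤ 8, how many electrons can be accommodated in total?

Total orbitals = 1² + 2² + 3² + 4² + 5² + 6² + 7² + 8² = 204. Doubling for spin gives 408 electrons.

408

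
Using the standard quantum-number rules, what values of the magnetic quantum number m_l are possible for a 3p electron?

-1, 0, 1

The 3p subshell has l = 1, and m_l takes every integer from −l to +l. With l = 1 that gives the 3 values -1, 0, 1.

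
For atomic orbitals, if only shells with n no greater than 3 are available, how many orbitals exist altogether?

Total orbitals = 1² + 2² + 3² = 14.

14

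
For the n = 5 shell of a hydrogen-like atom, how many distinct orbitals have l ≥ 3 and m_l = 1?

With n = 5 the allowed l are 0, 1, …, 4.
Contributions: l=3 → 1; l=4 → 1.
Total orbitals: 1 + 1 = 2.

2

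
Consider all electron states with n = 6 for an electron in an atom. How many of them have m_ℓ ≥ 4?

Per ℓ-value: ℓ=4 → 1; ℓ=5 → 2.
Orbitals: 1 + 2 = 3. Each orbital carries two spin states, so 3 × 2 = 6 states.

6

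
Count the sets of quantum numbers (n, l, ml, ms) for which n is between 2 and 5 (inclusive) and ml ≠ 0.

Per-shell orbital counts meeting the constraint:
n=2 → 2; n=3 → 6; n=4 → 12; n=5 → 20.
Orbitals: 2 + 6 + 12 + 20 = 40. Including both spin states (ms = ±1/2) gives 2 × 40 = 80 states.

80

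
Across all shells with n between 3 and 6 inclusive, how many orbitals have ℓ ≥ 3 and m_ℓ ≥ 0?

Go shell by shell, enumerating (ℓ, m_ℓ) with ℓ ≥ 3 and m_ℓ ≥ 0:
n=4 → 4; n=5 → 9; n=6 → 15.
Total orbitals: 4 + 9 + 15 = 28.

28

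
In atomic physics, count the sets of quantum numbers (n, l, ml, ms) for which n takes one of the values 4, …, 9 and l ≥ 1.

Per-shell orbital counts meeting the constraint:
n=4 → 15; n=5 → 24; n=6 → 35; n=7 → 48; n=8 → 63; n=9 → 80.
Orbitals: 15 + 24 + 35 + 48 + 63 + 80 = 265. Including both spin states (ms = ±1/2) gives 2 × 265 = 530 states.

530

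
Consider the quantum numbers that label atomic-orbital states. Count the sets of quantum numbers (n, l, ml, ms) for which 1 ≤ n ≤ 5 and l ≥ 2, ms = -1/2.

Count contributing orbitals for each principal shell:
n=3 → 5; n=4 → 12; n=5 → 21.
Orbitals: 5 + 12 + 21 = 38. With ms fixed to -1/2 there is one state per orbital, so 38 states.

38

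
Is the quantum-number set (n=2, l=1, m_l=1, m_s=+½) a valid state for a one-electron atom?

Allowed

n = 2 is a positive integer. l = 1 satisfies 0 ≤ l ≤ n−1 = 1. m_l = 1 lies in the range −l … +l (here −1 … 1). m_s = +1/2 is one of ±1/2.
All four constraints are satisfied.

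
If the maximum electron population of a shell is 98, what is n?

n = 7

2n² = 98 ⇒ n² = 49 ⇒ n = 7.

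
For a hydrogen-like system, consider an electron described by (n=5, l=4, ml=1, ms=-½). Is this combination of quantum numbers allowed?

n = 5 is a positive integer. l = 4 satisfies 0 ≤ l ≤ n−1 = 4. ml = 1 lies in the range −l … +l (here −4 … 4). ms = -1/2 is one of ±1/2.
All four constraints are satisfied.

Valid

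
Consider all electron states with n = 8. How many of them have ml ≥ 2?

42

With n = 8 the allowed l are 0, 1, …, 7.
The (l, ml) pairs meeting ml ≥ 2 give: l=2 → 1; l=3 → 2; l=4 → 3; l=5 → 4; l=6 → 5; l=7 → 6.
Orbitals: 1 + 2 + 3 + 4 + 5 + 6 = 21. Each orbital carries two spin states, so 21 × 2 = 42 states.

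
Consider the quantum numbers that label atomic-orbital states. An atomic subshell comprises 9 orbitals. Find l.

l = 4 (g)

2l+1 = 9 gives l = 4.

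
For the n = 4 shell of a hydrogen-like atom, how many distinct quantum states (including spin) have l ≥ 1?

30

With n = 4 the allowed l are 0, 1, …, 3.
Contributions: l=1 → 3; l=2 → 5; l=3 → 7.
Orbitals: 3 + 5 + 7 = 15. Each orbital carries two spin states, so 15 × 2 = 30 states.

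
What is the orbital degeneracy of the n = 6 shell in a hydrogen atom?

The n = 6 shell contains n² = 6² = 36 orbitals.

36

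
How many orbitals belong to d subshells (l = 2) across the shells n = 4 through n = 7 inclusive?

20

A d subshell (l = 2) exists for every n ≥ 3, so shells n = 4, 5, 6, 7 each contribute one — 4 subshells.
Since each d subshell has 2·2+1 = 5 orbitals, the total is 4 × 5 = 20.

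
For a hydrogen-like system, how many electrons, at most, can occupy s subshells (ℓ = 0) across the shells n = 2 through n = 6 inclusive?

An s subshell (ℓ = 0) exists for every n ≥ 1, so shells n = 2, 3, 4, 5, 6 each contribute one — 5 subshells.
Since each s subshell holds 2(2·0+1) = 2 electrons, the total is 5 × 2 = 10.

10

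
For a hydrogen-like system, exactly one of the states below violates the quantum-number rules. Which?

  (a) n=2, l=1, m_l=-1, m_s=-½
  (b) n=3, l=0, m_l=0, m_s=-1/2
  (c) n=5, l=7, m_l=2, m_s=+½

(c)

(c) has l = 7 ≥ n = 5, violating 0 ≤ l ≤ n−1.
The remaining sets (a), (b) satisfy all four rules.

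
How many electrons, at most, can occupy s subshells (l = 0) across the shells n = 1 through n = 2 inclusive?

An s subshell (l = 0) exists for every n ≥ 1, so shells n = 1, 2 each contribute one — 2 subshells.
Since each s subshell holds 2(2·0+1) = 2 electrons, the total is 2 × 2 = 4.

4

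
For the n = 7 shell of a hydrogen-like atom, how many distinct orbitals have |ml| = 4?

6

For n = 7, l ranges over 0 … 6.
The (l, ml) pairs meeting |ml| = 4 give: l=4 → 2; l=5 → 2; l=6 → 2.
Total orbitals: 2 + 2 + 2 = 6.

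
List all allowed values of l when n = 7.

0, 1, 2, 3, 4, 5, 6

l is an integer with 0 ≤ l ≤ n−1, so for n = 7: l = 0, 1, 2, 3, 4, 5, 6.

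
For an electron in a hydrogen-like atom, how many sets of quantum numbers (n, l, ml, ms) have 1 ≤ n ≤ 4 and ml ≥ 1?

20

Treat each shell separately and count matching orbitals:
n=2 → 1; n=3 → 3; n=4 → 6.
Orbitals: 1 + 3 + 6 = 10. Including both spin states (ms = ±1/2) gives 2 × 10 = 20 states.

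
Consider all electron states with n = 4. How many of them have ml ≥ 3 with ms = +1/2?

Go through l = 0, …, 3 (the values permitted for n = 4).
Contributions: l=3 → 1.
Orbitals: 1. With ms fixed to a single value there is one state per orbital, giving 1 state.

1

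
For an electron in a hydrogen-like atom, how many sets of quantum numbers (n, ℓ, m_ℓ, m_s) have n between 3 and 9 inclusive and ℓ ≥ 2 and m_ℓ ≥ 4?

Treat each shell separately and count matching orbitals:
n=5 → 1; n=6 → 3; n=7 → 6; n=8 → 10; n=9 → 15.
Orbitals: 1 + 3 + 6 + 10 + 15 = 35. Including both spin states (m_s = ±1/2) gives 2 × 35 = 70 states.

70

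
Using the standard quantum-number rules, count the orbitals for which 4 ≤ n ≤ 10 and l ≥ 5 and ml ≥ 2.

Count contributing orbitals for each principal shell:
n=6 → 4; n=7 → 9; n=8 → 15; n=9 → 22; n=10 → 30.
Total orbitals: 4 + 9 + 15 + 22 + 30 = 80.

80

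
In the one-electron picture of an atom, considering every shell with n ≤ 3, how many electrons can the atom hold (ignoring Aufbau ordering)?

28

Total orbitals = 1² + 2² + 3² = 14. Doubling for spin gives 28 electrons.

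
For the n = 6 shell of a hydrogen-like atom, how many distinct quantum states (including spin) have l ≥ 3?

For n = 6, l ranges over 0 … 5.
The (l, ml) pairs meeting l ≥ 3 give: l=3 → 7; l=4 → 9; l=5 → 11.
Orbitals: 7 + 9 + 11 = 27. Each orbital carries two spin states, so 27 × 2 = 54 states.

54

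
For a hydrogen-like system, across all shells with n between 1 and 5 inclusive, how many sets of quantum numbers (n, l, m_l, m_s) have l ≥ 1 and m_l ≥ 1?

Work shell by shell — for each n, count the (l, m_l) pairs that satisfy l ≥ 1 and m_l ≥ 1:
n=2 → 1; n=3 → 3; n=4 → 6; n=5 → 10.
Orbitals: 1 + 3 + 6 + 10 = 20. Including both spin states (m_s = ±1/2) gives 2 × 20 = 40 states.

40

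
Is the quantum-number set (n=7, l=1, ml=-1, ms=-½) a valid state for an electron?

n = 7 is a positive integer. l = 1 satisfies 0 ≤ l ≤ n−1 = 6. ml = -1 lies in the range −l … +l (here −1 … 1). ms = -1/2 is one of ±1/2.
All four constraints are satisfied.

Yes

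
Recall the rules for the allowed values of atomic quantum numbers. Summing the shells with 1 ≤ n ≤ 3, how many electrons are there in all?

Shell n has n² orbitals: 1²=1 + 2²=4 + 3²=9 = 14 orbitals.
Two spin states per orbital: 2 × 14 = 28 electrons.

28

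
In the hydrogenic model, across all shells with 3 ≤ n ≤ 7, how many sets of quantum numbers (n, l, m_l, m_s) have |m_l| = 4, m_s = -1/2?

For each n in the range, tally the orbitals obeying |m_l| = 4:
n=5 → 2; n=6 → 4; n=7 → 6.
Orbitals: 2 + 4 + 6 = 12. With m_s fixed to -1/2 there is one state per orbital, so 12 states.

12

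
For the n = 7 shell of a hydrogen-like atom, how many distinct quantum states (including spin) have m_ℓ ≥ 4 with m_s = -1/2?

Go through ℓ = 0, …, 6 (the values permitted for n = 7).
Orbitals with m_ℓ ≥ 4, by ℓ: ℓ=4 → 1; ℓ=5 → 2; ℓ=6 → 3.
Orbitals: 1 + 2 + 3 = 6. With m_s fixed to a single value there is one state per orbital, giving 6 states.

6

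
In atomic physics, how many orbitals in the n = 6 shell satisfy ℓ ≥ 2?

32

Orbitals with ℓ ≥ 2, by ℓ: ℓ=2 → 5; ℓ=3 → 7; ℓ=4 → 9; ℓ=5 → 11.
Total orbitals: 5 + 7 + 9 + 11 = 32.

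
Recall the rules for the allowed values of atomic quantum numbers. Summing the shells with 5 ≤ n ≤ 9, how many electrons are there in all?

510

Shell n has n² orbitals: 5²=25 + 6²=36 + 7²=49 + 8²=64 + 9²=81 = 255 orbitals.
Two spin states per orbital: 2 × 255 = 510 electrons.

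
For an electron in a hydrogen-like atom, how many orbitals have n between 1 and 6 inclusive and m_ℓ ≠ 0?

70

Go shell by shell, enumerating (ℓ, m_ℓ) with m_ℓ ≠ 0:
n=2 → 2; n=3 → 6; n=4 → 12; n=5 → 20; n=6 → 30.
Total orbitals: 2 + 6 + 12 + 20 + 30 = 70.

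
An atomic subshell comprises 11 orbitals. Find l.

2l+1 = 11 gives l = 5.

l = 5 (h)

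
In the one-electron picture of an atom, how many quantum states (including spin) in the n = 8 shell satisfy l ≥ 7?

For n = 8, l ranges over 0 … 7.
Per l-value: l=7 → 15.
Orbitals: 15. Each orbital carries two spin states, so 15 × 2 = 30 states.

30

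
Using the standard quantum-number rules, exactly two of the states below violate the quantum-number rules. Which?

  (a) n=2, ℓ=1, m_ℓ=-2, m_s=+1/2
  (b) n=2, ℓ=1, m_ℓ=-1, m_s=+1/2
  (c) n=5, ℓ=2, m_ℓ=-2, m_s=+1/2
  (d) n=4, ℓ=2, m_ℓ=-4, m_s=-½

(a) and (d)

(a) has |m_ℓ| = 2 > ℓ = 1, violating −ℓ ≤ m_ℓ ≤ ℓ.
(d) has |m_ℓ| = 4 > ℓ = 2, violating −ℓ ≤ m_ℓ ≤ ℓ.
The remaining sets (b), (c) satisfy all four rules.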